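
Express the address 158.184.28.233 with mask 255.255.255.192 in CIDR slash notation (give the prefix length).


Binary: 11111111.11111111.11111111.11000000
Count leading 1s
Prefix: /26


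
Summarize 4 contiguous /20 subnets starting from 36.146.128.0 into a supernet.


Original prefix: /20
Number of subnets: 4 = 2^2
New prefix = 20 - 2 = 18
Supernet: 36.146.128.0/18


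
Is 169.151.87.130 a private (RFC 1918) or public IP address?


RFC 1918 private ranges:
  10.0.0.0/8 (10.0.0.0 - 10.255.255.255)
  172.16.0.0/12 (172.16.0.0 - 172.31.255.255)
  192.168.0.0/16 (192.168.0.0 - 192.168.255.255)
Public (not in any RFC 1918 range)


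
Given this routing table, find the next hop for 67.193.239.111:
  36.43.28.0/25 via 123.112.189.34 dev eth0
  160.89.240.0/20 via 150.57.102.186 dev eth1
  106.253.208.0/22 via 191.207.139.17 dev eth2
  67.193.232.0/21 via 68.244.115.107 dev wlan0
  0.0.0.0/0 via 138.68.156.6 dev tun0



Longest prefix match for 67.193.239.111:
  /25 36.43.28.0: no
  /20 160.89.240.0: no
  /22 106.253.208.0: no
  /21 67.193.232.0: MATCH
  /0 0.0.0.0: MATCH
Selected: next-hop 68.244.115.107 via wlan0 (matched /21)


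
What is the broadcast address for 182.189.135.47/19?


Network: 182.189.128.0/19
Host bits = 13
Set all host bits to 1:
Broadcast: 182.189.159.255


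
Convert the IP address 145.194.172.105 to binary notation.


145 = 10010001
194 = 11000010
172 = 10101100
105 = 01101001
Binary: 10010001.11000010.10101100.01101001


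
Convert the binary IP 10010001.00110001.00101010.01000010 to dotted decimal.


10010001 = 145
00110001 = 49
00101010 = 42
01000010 = 66
IP: 145.49.42.66


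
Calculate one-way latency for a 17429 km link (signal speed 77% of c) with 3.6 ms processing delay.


Speed = 0.77 * 3e5 km/s = 231000 km/s
Propagation delay = 17429 / 231000 = 0.0755 s = 75.4502 ms
Processing delay = 3.6 ms
Total one-way latency = 79.0502 ms


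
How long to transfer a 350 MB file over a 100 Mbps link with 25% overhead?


Effective throughput = 100 * (1 - 25/100) = 75 Mbps
File size in Mb = 350 * 8 = 2800 Mb
Time = 2800 / 75
Time = 37.3333 seconds


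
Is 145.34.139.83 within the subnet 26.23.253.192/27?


Subnet network: 26.23.253.192
Test IP AND mask: 145.34.139.64
No, 145.34.139.83 is not in 26.23.253.192/27


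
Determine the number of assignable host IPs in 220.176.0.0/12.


Host bits = 32 - 12 = 20
Total addresses = 2^20 = 1048576
Usable = total - 2 (network and broadcast)
Usable hosts: 1048574


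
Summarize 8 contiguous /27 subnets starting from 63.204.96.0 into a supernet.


Original prefix: /27
Number of subnets: 8 = 2^3
New prefix = 27 - 3 = 24
Supernet: 63.204.96.0/24


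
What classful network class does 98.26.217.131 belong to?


First octet: 98
Binary: 01100010
0xxxxxxx -> Class A (1-126)
Class A, default mask 255.0.0.0 (/8)


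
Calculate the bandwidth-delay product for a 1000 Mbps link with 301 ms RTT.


BDP = bandwidth * RTT
= 1000 Mbps * 301 ms
= 1000 * 1e6 * 301 / 1000 bits
= 301000000 bits
= 37625000 bytes
= 36743.1641 KB
BDP = 301000000 bits (37625000 bytes)


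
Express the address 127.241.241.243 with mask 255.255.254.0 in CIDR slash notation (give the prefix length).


Binary: 11111111.11111111.11111110.00000000
Count leading 1s
Prefix: /23


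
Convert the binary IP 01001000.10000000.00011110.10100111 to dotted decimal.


01001000 = 72
10000000 = 128
00011110 = 30
10100111 = 167
IP: 72.128.30.167


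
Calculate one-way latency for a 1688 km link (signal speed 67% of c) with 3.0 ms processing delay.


Speed = 0.67 * 3e5 km/s = 201000 km/s
Propagation delay = 1688 / 201000 = 0.0084 s = 8.398 ms
Processing delay = 3.0 ms
Total one-way latency = 11.398 ms


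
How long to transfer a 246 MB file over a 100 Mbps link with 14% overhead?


Effective throughput = 100 * (1 - 14/100) = 86 Mbps
File size in Mb = 246 * 8 = 1968 Mb
Time = 1968 / 86
Time = 22.8837 seconds


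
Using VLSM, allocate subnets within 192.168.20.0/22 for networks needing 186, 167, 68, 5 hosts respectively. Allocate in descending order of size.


186 hosts -> /24 (254 usable): 192.168.20.0/24
167 hosts -> /24 (254 usable): 192.168.21.0/24
68 hosts -> /25 (126 usable): 192.168.22.0/25
5 hosts -> /29 (6 usable): 192.168.22.128/29
Allocation: 192.168.20.0/24 (186 hosts, 254 usable); 192.168.21.0/24 (167 hosts, 254 usable); 192.168.22.0/25 (68 hosts, 126 usable); 192.168.22.128/29 (5 hosts, 6 usable)


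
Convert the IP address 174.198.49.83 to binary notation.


174 = 10101110
198 = 11000110
49 = 00110001
83 = 01010011
Binary: 10101110.11000110.00110001.01010011


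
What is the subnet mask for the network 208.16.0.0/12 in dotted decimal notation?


/12 means 12 network bits, 20 host bits
Binary: 11111111111100000000000000000000
Mask: 255.240.0.0


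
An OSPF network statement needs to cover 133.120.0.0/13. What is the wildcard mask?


Subnet mask: 255.248.0.0
Wildcard = 255.255.255.255 - subnet mask
255 - 255 = 0
255 - 248 = 7
255 - 0 = 255
255 - 0 = 255
Wildcard: 0.7.255.255


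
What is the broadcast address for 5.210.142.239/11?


Network: 5.192.0.0/11
Host bits = 21
Set all host bits to 1:
Broadcast: 5.223.255.255


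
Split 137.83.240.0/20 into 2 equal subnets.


New prefix = 20 + 1 = 21
Each subnet has 2048 addresses
  137.83.240.0/21
  137.83.248.0/21
Subnets: 137.83.240.0/21, 137.83.248.0/21


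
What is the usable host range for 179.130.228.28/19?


Network: 179.130.224.0
Broadcast: 179.130.255.255
First usable = network + 1
Last usable = broadcast - 1
Range: 179.130.224.1 to 179.130.255.254


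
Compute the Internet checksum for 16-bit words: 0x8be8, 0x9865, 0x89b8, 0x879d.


Sum all words (with carry folding):
+ 0x8be8 = 0x8be8
+ 0x9865 = 0x244e
+ 0x89b8 = 0xae06
+ 0x879d = 0x35a4
One's complement: ~0x35a4
Checksum = 0xca5b


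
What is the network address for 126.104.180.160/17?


IP:   01111110.01101000.10110100.10100000
Mask: 11111111.11111111.10000000.00000000
AND operation:
Net:  01111110.01101000.10000000.00000000
Network: 126.104.128.0/17


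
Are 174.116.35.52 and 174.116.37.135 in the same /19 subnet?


Mask: 255.255.224.0
174.116.35.52 AND mask = 174.116.32.0
174.116.37.135 AND mask = 174.116.32.0
Yes, same subnet (174.116.32.0)


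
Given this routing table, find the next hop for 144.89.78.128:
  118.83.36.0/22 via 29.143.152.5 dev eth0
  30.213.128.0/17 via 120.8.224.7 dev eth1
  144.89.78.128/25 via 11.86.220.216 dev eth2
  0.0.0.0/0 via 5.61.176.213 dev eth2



Longest prefix match for 144.89.78.128:
  /22 118.83.36.0: no
  /17 30.213.128.0: no
  /25 144.89.78.128: MATCH
  /0 0.0.0.0: MATCH
Selected: next-hop 11.86.220.216 via eth2 (matched /25)


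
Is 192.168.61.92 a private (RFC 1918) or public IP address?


RFC 1918 private ranges:
  10.0.0.0/8 (10.0.0.0 - 10.255.255.255)
  172.16.0.0/12 (172.16.0.0 - 172.31.255.255)
  192.168.0.0/16 (192.168.0.0 - 192.168.255.255)
Private (in 192.168.0.0/16)


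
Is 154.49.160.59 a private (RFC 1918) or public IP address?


RFC 1918 private ranges:
  10.0.0.0/8 (10.0.0.0 - 10.255.255.255)
  172.16.0.0/12 (172.16.0.0 - 172.31.255.255)
  192.168.0.0/16 (192.168.0.0 - 192.168.255.255)
Public (not in any RFC 1918 range)


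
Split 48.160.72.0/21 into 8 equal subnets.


New prefix = 21 + 3 = 24
Each subnet has 256 addresses
  48.160.72.0/24
  48.160.73.0/24
  48.160.74.0/24
  48.160.75.0/24
  48.160.76.0/24
  48.160.77.0/24
  48.160.78.0/24
  48.160.79.0/24
Subnets: 48.160.72.0/24, 48.160.73.0/24, 48.160.74.0/24, 48.160.75.0/24, 48.160.76.0/24, 48.160.77.0/24, 48.160.78.0/24, 48.160.79.0/24


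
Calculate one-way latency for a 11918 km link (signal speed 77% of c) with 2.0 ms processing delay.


Speed = 0.77 * 3e5 km/s = 231000 km/s
Propagation delay = 11918 / 231000 = 0.0516 s = 51.5931 ms
Processing delay = 2.0 ms
Total one-way latency = 53.5931 ms


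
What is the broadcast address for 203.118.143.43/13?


Network: 203.112.0.0/13
Host bits = 19
Set all host bits to 1:
Broadcast: 203.119.255.255


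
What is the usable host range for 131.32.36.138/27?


Network: 131.32.36.128
Broadcast: 131.32.36.159
First usable = network + 1
Last usable = broadcast - 1
Range: 131.32.36.129 to 131.32.36.158


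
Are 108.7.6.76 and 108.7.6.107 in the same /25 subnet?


Mask: 255.255.255.128
108.7.6.76 AND mask = 108.7.6.0
108.7.6.107 AND mask = 108.7.6.0
Yes, same subnet (108.7.6.0)


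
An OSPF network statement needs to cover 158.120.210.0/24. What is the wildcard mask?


Subnet mask: 255.255.255.0
Wildcard = 255.255.255.255 - subnet mask
255 - 255 = 0
255 - 255 = 0
255 - 255 = 0
255 - 0 = 255
Wildcard: 0.0.0.255


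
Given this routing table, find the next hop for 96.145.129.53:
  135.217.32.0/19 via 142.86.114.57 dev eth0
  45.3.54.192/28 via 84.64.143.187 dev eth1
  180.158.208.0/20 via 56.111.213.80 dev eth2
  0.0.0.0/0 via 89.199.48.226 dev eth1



Longest prefix match for 96.145.129.53:
  /19 135.217.32.0: no
  /28 45.3.54.192: no
  /20 180.158.208.0: no
  /0 0.0.0.0: MATCH
Selected: next-hop 89.199.48.226 via eth1 (matched /0)


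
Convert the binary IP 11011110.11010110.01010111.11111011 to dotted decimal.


11011110 = 222
11010110 = 214
01010111 = 87
11111011 = 251
IP: 222.214.87.251


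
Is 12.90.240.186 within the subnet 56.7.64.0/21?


Subnet network: 56.7.64.0
Test IP AND mask: 12.90.240.0
No, 12.90.240.186 is not in 56.7.64.0/21


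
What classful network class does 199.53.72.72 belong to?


First octet: 199
Binary: 11000111
110xxxxx -> Class C (192-223)
Class C, default mask 255.255.255.0 (/24)


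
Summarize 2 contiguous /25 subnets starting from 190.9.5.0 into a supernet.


Original prefix: /25
Number of subnets: 2 = 2^1
New prefix = 25 - 1 = 24
Supernet: 190.9.5.0/24


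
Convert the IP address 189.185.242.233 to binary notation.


189 = 10111101
185 = 10111001
242 = 11110010
233 = 11101001
Binary: 10111101.10111001.11110010.11101001


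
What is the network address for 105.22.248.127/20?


IP:   01101001.00010110.11111000.01111111
Mask: 11111111.11111111.11110000.00000000
AND operation:
Net:  01101001.00010110.11110000.00000000
Network: 105.22.240.0/20


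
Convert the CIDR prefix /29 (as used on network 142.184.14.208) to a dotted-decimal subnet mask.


/29 means 29 network bits, 3 host bits
Binary: 11111111111111111111111111111000
Mask: 255.255.255.248


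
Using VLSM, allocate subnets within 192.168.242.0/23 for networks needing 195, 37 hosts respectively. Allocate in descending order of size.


195 hosts -> /24 (254 usable): 192.168.242.0/24
37 hosts -> /26 (62 usable): 192.168.243.0/26
Allocation: 192.168.242.0/24 (195 hosts, 254 usable); 192.168.243.0/26 (37 hosts, 62 usable)


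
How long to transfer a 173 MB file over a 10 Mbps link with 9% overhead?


Effective throughput = 10 * (1 - 9/100) = 9.1 Mbps
File size in Mb = 173 * 8 = 1384 Mb
Time = 1384 / 9.1
Time = 152.0879 seconds


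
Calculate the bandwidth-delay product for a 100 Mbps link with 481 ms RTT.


BDP = bandwidth * RTT
= 100 Mbps * 481 ms
= 100 * 1e6 * 481 / 1000 bits
= 48100000 bits
= 6012500 bytes
= 5871.582 KB
BDP = 48100000 bits (6012500 bytes)


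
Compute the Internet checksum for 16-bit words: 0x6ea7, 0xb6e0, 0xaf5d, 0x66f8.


Sum all words (with carry folding):
+ 0x6ea7 = 0x6ea7
+ 0xb6e0 = 0x2588
+ 0xaf5d = 0xd4e5
+ 0x66f8 = 0x3bde
One's complement: ~0x3bde
Checksum = 0xc421


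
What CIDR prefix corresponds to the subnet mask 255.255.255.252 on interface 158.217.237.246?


Binary: 11111111.11111111.11111111.11111100
Count leading 1s
Prefix: /30


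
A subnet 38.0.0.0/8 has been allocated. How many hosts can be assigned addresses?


Host bits = 32 - 8 = 24
Total addresses = 2^24 = 16777216
Usable = total - 2 (network and broadcast)
Usable hosts: 16777214


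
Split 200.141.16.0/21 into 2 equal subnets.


New prefix = 21 + 1 = 22
Each subnet has 1024 addresses
  200.141.16.0/22
  200.141.20.0/22
Subnets: 200.141.16.0/22, 200.141.20.0/22


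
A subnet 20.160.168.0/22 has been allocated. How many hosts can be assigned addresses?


Host bits = 32 - 22 = 10
Total addresses = 2^10 = 1024
Usable = total - 2 (network and broadcast)
Usable hosts: 1022


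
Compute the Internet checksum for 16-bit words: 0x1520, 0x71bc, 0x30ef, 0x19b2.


Sum all words (with carry folding):
+ 0x1520 = 0x1520
+ 0x71bc = 0x86dc
+ 0x30ef = 0xb7cb
+ 0x19b2 = 0xd17d
One's complement: ~0xd17d
Checksum = 0x2e82


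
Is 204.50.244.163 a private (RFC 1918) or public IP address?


RFC 1918 private ranges:
  10.0.0.0/8 (10.0.0.0 - 10.255.255.255)
  172.16.0.0/12 (172.16.0.0 - 172.31.255.255)
  192.168.0.0/16 (192.168.0.0 - 192.168.255.255)
Public (not in any RFC 1918 range)


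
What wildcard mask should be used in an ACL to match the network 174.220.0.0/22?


Subnet mask: 255.255.252.0
Wildcard = 255.255.255.255 - subnet mask
255 - 255 = 0
255 - 255 = 0
255 - 252 = 3
255 - 0 = 255
Wildcard: 0.0.3.255


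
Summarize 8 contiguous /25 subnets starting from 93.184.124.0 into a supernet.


Original prefix: /25
Number of subnets: 8 = 2^3
New prefix = 25 - 3 = 22
Supernet: 93.184.124.0/22


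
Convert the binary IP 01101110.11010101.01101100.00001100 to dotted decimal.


01101110 = 110
11010101 = 213
01101100 = 108
00001100 = 12
IP: 110.213.108.12


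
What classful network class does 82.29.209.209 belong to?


First octet: 82
Binary: 01010010
0xxxxxxx -> Class A (1-126)
Class A, default mask 255.0.0.0 (/8)


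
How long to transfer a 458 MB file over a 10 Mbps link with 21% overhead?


Effective throughput = 10 * (1 - 21/100) = 7.9 Mbps
File size in Mb = 458 * 8 = 3664 Mb
Time = 3664 / 7.9
Time = 463.7975 seconds


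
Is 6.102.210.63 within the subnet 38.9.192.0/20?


Subnet network: 38.9.192.0
Test IP AND mask: 6.102.208.0
No, 6.102.210.63 is not in 38.9.192.0/20


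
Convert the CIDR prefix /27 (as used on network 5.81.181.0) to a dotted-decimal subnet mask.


/27 means 27 network bits, 5 host bits
Binary: 11111111111111111111111111100000
Mask: 255.255.255.224


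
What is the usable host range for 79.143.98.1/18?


Network: 79.143.64.0
Broadcast: 79.143.127.255
First usable = network + 1
Last usable = broadcast - 1
Range: 79.143.64.1 to 79.143.127.254


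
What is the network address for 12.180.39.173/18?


IP:   00001100.10110100.00100111.10101101
Mask: 11111111.11111111.11000000.00000000
AND operation:
Net:  00001100.10110100.00000000.00000000
Network: 12.180.0.0/18


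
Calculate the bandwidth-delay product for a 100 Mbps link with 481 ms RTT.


BDP = bandwidth * RTT
= 100 Mbps * 481 ms
= 100 * 1e6 * 481 / 1000 bits
= 48100000 bits
= 6012500 bytes
= 5871.582 KB
BDP = 48100000 bits (6012500 bytes)


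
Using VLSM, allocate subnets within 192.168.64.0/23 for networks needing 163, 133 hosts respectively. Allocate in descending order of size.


163 hosts -> /24 (254 usable): 192.168.64.0/24
133 hosts -> /24 (254 usable): 192.168.65.0/24
Allocation: 192.168.64.0/24 (163 hosts, 254 usable); 192.168.65.0/24 (133 hosts, 254 usable)


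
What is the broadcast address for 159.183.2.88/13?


Network: 159.176.0.0/13
Host bits = 19
Set all host bits to 1:
Broadcast: 159.183.255.255


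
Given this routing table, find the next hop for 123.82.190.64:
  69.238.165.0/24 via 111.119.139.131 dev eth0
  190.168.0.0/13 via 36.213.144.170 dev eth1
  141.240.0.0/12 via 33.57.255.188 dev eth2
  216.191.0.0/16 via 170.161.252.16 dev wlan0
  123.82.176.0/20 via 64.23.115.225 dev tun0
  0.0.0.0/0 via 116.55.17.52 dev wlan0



Longest prefix match for 123.82.190.64:
  /24 69.238.165.0: no
  /13 190.168.0.0: no
  /12 141.240.0.0: no
  /16 216.191.0.0: no
  /20 123.82.176.0: MATCH
  /0 0.0.0.0: MATCH
Selected: next-hop 64.23.115.225 via tun0 (matched /20)


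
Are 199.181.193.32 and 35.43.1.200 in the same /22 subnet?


Mask: 255.255.252.0
199.181.193.32 AND mask = 199.181.192.0
35.43.1.200 AND mask = 35.43.0.0
No, different subnets (199.181.192.0 vs 35.43.0.0)


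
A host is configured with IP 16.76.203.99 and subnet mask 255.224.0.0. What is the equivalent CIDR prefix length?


Binary: 11111111.11100000.00000000.00000000
Count leading 1s
Prefix: /11


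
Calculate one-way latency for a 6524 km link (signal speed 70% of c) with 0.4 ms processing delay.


Speed = 0.7 * 3e5 km/s = 210000 km/s
Propagation delay = 6524 / 210000 = 0.0311 s = 31.0667 ms
Processing delay = 0.4 ms
Total one-way latency = 31.4667 ms


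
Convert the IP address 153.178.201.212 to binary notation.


153 = 10011001
178 = 10110010
201 = 11001001
212 = 11010100
Binary: 10011001.10110010.11001001.11010100


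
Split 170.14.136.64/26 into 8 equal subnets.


New prefix = 26 + 3 = 29
Each subnet has 8 addresses
  170.14.136.64/29
  170.14.136.72/29
  170.14.136.80/29
  170.14.136.88/29
  170.14.136.96/29
  170.14.136.104/29
  170.14.136.112/29
  170.14.136.120/29
Subnets: 170.14.136.64/29, 170.14.136.72/29, 170.14.136.80/29, 170.14.136.88/29, 170.14.136.96/29, 170.14.136.104/29, 170.14.136.112/29, 170.14.136.120/29


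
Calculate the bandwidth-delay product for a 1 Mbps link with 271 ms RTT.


BDP = bandwidth * RTT
= 1 Mbps * 271 ms
= 1 * 1e6 * 271 / 1000 bits
= 271000 bits
= 33875 bytes
= 33.0811 KB
BDP = 271000 bits (33875 bytes)


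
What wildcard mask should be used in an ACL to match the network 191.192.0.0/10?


Subnet mask: 255.192.0.0
Wildcard = 255.255.255.255 - subnet mask
255 - 255 = 0
255 - 192 = 63
255 - 0 = 255
255 - 0 = 255
Wildcard: 0.63.255.255


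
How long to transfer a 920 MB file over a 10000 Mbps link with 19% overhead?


Effective throughput = 10000 * (1 - 19/100) = 8100.0 Mbps
File size in Mb = 920 * 8 = 7360 Mb
Time = 7360 / 8100.0
Time = 0.9086 seconds


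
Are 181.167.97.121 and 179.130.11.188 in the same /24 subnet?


Mask: 255.255.255.0
181.167.97.121 AND mask = 181.167.97.0
179.130.11.188 AND mask = 179.130.11.0
No, different subnets (181.167.97.0 vs 179.130.11.0)


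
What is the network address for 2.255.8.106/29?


IP:   00000010.11111111.00001000.01101010
Mask: 11111111.11111111.11111111.11111000
AND operation:
Net:  00000010.11111111.00001000.01101000
Network: 2.255.8.104/29


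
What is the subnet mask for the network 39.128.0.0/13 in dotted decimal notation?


/13 means 13 network bits, 19 host bits
Binary: 11111111111110000000000000000000
Mask: 255.248.0.0


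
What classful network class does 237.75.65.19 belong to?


First octet: 237
Binary: 11101101
1110xxxx -> Class D (224-239)
Class D (multicast), default mask N/A


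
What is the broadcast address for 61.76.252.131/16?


Network: 61.76.0.0/16
Host bits = 16
Set all host bits to 1:
Broadcast: 61.76.255.255


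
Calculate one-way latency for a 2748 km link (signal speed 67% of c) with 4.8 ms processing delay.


Speed = 0.67 * 3e5 km/s = 201000 km/s
Propagation delay = 2748 / 201000 = 0.0137 s = 13.6716 ms
Processing delay = 4.8 ms
Total one-way latency = 18.4716 ms


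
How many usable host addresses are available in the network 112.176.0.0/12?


Host bits = 32 - 12 = 20
Total addresses = 2^20 = 1048576
Usable = total - 2 (network and broadcast)
Usable hosts: 1048574


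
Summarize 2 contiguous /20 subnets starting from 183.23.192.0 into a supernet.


Original prefix: /20
Number of subnets: 2 = 2^1
New prefix = 20 - 1 = 19
Supernet: 183.23.192.0/19


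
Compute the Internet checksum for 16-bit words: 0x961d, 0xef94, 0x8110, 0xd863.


Sum all words (with carry folding):
+ 0x961d = 0x961d
+ 0xef94 = 0x85b2
+ 0x8110 = 0x06c3
+ 0xd863 = 0xdf26
One's complement: ~0xdf26
Checksum = 0x20d9


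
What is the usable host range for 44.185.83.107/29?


Network: 44.185.83.104
Broadcast: 44.185.83.111
First usable = network + 1
Last usable = broadcast - 1
Range: 44.185.83.105 to 44.185.83.110


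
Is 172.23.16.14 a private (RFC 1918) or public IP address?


RFC 1918 private ranges:
  10.0.0.0/8 (10.0.0.0 - 10.255.255.255)
  172.16.0.0/12 (172.16.0.0 - 172.31.255.255)
  192.168.0.0/16 (192.168.0.0 - 192.168.255.255)
Private (in 172.16.0.0/12)


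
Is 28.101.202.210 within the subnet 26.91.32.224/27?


Subnet network: 26.91.32.224
Test IP AND mask: 28.101.202.192
No, 28.101.202.210 is not in 26.91.32.224/27


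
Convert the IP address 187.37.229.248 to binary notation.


187 = 10111011
37 = 00100101
229 = 11100101
248 = 11111000
Binary: 10111011.00100101.11100101.11111000


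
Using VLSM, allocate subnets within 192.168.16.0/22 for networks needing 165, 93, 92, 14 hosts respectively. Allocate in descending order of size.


165 hosts -> /24 (254 usable): 192.168.16.0/24
93 hosts -> /25 (126 usable): 192.168.17.0/25
92 hosts -> /25 (126 usable): 192.168.17.128/25
14 hosts -> /28 (14 usable): 192.168.18.0/28
Allocation: 192.168.16.0/24 (165 hosts, 254 usable); 192.168.17.0/25 (93 hosts, 126 usable); 192.168.17.128/25 (92 hosts, 126 usable); 192.168.18.0/28 (14 hosts, 14 usable)


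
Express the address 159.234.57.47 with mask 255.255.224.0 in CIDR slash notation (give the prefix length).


Binary: 11111111.11111111.11100000.00000000
Count leading 1s
Prefix: /19


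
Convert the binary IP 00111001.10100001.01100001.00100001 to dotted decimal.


00111001 = 57
10100001 = 161
01100001 = 97
00100001 = 33
IP: 57.161.97.33


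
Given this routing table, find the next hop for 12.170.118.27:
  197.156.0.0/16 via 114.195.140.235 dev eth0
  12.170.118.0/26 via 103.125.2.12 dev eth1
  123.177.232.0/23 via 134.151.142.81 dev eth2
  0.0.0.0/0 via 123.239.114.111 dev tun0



Longest prefix match for 12.170.118.27:
  /16 197.156.0.0: no
  /26 12.170.118.0: MATCH
  /23 123.177.232.0: no
  /0 0.0.0.0: MATCH
Selected: next-hop 103.125.2.12 via eth1 (matched /26)


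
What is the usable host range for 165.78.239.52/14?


Network: 165.76.0.0
Broadcast: 165.79.255.255
First usable = network + 1
Last usable = broadcast - 1
Range: 165.76.0.1 to 165.79.255.254


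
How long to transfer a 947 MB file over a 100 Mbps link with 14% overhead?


Effective throughput = 100 * (1 - 14/100) = 86 Mbps
File size in Mb = 947 * 8 = 7576 Mb
Time = 7576 / 86
Time = 88.093 seconds


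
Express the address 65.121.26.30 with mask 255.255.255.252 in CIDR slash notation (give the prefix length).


Binary: 11111111.11111111.11111111.11111100
Count leading 1s
Prefix: /30


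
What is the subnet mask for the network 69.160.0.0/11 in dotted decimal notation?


/11 means 11 network bits, 21 host bits
Binary: 11111111111000000000000000000000
Mask: 255.224.0.0


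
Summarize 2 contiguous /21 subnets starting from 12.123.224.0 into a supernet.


Original prefix: /21
Number of subnets: 2 = 2^1
New prefix = 21 - 1 = 20
Supernet: 12.123.224.0/20


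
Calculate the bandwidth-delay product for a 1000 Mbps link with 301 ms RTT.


BDP = bandwidth * RTT
= 1000 Mbps * 301 ms
= 1000 * 1e6 * 301 / 1000 bits
= 301000000 bits
= 37625000 bytes
= 36743.1641 KB
BDP = 301000000 bits (37625000 bytes)


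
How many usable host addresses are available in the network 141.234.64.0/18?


Host bits = 32 - 18 = 14
Total addresses = 2^14 = 16384
Usable = total - 2 (network and broadcast)
Usable hosts: 16382


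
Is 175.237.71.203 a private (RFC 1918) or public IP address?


RFC 1918 private ranges:
  10.0.0.0/8 (10.0.0.0 - 10.255.255.255)
  172.16.0.0/12 (172.16.0.0 - 172.31.255.255)
  192.168.0.0/16 (192.168.0.0 - 192.168.255.255)
Public (not in any RFC 1918 range)


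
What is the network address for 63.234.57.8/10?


IP:   00111111.11101010.00111001.00001000
Mask: 11111111.11000000.00000000.00000000
AND operation:
Net:  00111111.11000000.00000000.00000000
Network: 63.192.0.0/10


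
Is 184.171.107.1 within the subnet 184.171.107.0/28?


Subnet network: 184.171.107.0
Test IP AND mask: 184.171.107.0
Yes, 184.171.107.1 is in 184.171.107.0/28


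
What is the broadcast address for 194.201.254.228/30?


Network: 194.201.254.228/30
Host bits = 2
Set all host bits to 1:
Broadcast: 194.201.254.231


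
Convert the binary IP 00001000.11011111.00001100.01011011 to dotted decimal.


00001000 = 8
11011111 = 223
00001100 = 12
01011011 = 91
IP: 8.223.12.91


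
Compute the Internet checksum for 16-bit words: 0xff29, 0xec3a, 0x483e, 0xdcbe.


Sum all words (with carry folding):
+ 0xff29 = 0xff29
+ 0xec3a = 0xeb64
+ 0x483e = 0x33a3
+ 0xdcbe = 0x1062
One's complement: ~0x1062
Checksum = 0xef9d


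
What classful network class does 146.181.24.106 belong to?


First octet: 146
Binary: 10010010
10xxxxxx -> Class B (128-191)
Class B, default mask 255.255.0.0 (/16)


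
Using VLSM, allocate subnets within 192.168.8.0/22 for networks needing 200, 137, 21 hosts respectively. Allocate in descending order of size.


200 hosts -> /24 (254 usable): 192.168.8.0/24
137 hosts -> /24 (254 usable): 192.168.9.0/24
21 hosts -> /27 (30 usable): 192.168.10.0/27
Allocation: 192.168.8.0/24 (200 hosts, 254 usable); 192.168.9.0/24 (137 hosts, 254 usable); 192.168.10.0/27 (21 hosts, 30 usable)


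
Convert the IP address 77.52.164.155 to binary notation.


77 = 01001101
52 = 00110100
164 = 10100100
155 = 10011011
Binary: 01001101.00110100.10100100.10011011


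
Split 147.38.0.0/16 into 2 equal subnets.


New prefix = 16 + 1 = 17
Each subnet has 32768 addresses
  147.38.0.0/17
  147.38.128.0/17
Subnets: 147.38.0.0/17, 147.38.128.0/17


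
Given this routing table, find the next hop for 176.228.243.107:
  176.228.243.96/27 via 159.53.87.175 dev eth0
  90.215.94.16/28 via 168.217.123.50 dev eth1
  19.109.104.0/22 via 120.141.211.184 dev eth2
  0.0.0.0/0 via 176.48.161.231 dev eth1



Longest prefix match for 176.228.243.107:
  /27 176.228.243.96: MATCH
  /28 90.215.94.16: no
  /22 19.109.104.0: no
  /0 0.0.0.0: MATCH
Selected: next-hop 159.53.87.175 via eth0 (matched /27)


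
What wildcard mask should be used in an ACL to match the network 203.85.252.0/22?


Subnet mask: 255.255.252.0
Wildcard = 255.255.255.255 - subnet mask
255 - 255 = 0
255 - 255 = 0
255 - 252 = 3
255 - 0 = 255
Wildcard: 0.0.3.255


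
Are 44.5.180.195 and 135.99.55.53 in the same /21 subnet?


Mask: 255.255.248.0
44.5.180.195 AND mask = 44.5.176.0
135.99.55.53 AND mask = 135.99.48.0
No, different subnets (44.5.176.0 vs 135.99.48.0)


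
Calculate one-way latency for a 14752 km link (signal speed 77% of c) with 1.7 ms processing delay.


Speed = 0.77 * 3e5 km/s = 231000 km/s
Propagation delay = 14752 / 231000 = 0.0639 s = 63.8615 ms
Processing delay = 1.7 ms
Total one-way latency = 65.5615 ms


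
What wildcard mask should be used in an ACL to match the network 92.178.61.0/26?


Subnet mask: 255.255.255.192
Wildcard = 255.255.255.255 - subnet mask
255 - 255 = 0
255 - 255 = 0
255 - 255 = 0
255 - 192 = 63
Wildcard: 0.0.0.63


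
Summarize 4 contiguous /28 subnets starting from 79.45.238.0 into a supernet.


Original prefix: /28
Number of subnets: 4 = 2^2
New prefix = 28 - 2 = 26
Supernet: 79.45.238.0/26


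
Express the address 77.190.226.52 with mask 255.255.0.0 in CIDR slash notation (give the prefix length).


Binary: 11111111.11111111.00000000.00000000
Count leading 1s
Prefix: /16


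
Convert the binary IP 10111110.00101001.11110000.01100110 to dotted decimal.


10111110 = 190
00101001 = 41
11110000 = 240
01100110 = 102
IP: 190.41.240.102


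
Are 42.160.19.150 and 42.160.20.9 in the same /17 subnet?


Mask: 255.255.128.0
42.160.19.150 AND mask = 42.160.0.0
42.160.20.9 AND mask = 42.160.0.0
Yes, same subnet (42.160.0.0)


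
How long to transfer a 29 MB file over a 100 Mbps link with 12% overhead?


Effective throughput = 100 * (1 - 12/100) = 88 Mbps
File size in Mb = 29 * 8 = 232 Mb
Time = 232 / 88
Time = 2.6364 seconds


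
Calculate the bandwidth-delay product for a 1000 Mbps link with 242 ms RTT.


BDP = bandwidth * RTT
= 1000 Mbps * 242 ms
= 1000 * 1e6 * 242 / 1000 bits
= 242000000 bits
= 30250000 bytes
= 29541.0156 KB
BDP = 242000000 bits (30250000 bytes)


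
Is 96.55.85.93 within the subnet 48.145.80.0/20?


Subnet network: 48.145.80.0
Test IP AND mask: 96.55.80.0
No, 96.55.85.93 is not in 48.145.80.0/20


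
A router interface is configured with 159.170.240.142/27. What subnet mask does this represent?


/27 means 27 network bits, 5 host bits
Binary: 11111111111111111111111111100000
Mask: 255.255.255.224


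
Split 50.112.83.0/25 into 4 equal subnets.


New prefix = 25 + 2 = 27
Each subnet has 32 addresses
  50.112.83.0/27
  50.112.83.32/27
  50.112.83.64/27
  50.112.83.96/27
Subnets: 50.112.83.0/27, 50.112.83.32/27, 50.112.83.64/27, 50.112.83.96/27


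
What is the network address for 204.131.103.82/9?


IP:   11001100.10000011.01100111.01010010
Mask: 11111111.10000000.00000000.00000000
AND operation:
Net:  11001100.10000000.00000000.00000000
Network: 204.128.0.0/9


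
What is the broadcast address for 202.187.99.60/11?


Network: 202.160.0.0/11
Host bits = 21
Set all host bits to 1:
Broadcast: 202.191.255.255


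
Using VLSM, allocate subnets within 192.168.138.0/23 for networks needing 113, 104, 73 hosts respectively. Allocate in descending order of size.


113 hosts -> /25 (126 usable): 192.168.138.0/25
104 hosts -> /25 (126 usable): 192.168.138.128/25
73 hosts -> /25 (126 usable): 192.168.139.0/25
Allocation: 192.168.138.0/25 (113 hosts, 126 usable); 192.168.138.128/25 (104 hosts, 126 usable); 192.168.139.0/25 (73 hosts, 126 usable)


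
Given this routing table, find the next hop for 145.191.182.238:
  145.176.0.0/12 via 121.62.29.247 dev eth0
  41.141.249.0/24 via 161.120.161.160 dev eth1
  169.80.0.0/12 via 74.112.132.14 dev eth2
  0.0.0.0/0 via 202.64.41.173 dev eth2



Longest prefix match for 145.191.182.238:
  /12 145.176.0.0: MATCH
  /24 41.141.249.0: no
  /12 169.80.0.0: no
  /0 0.0.0.0: MATCH
Selected: next-hop 121.62.29.247 via eth0 (matched /12)


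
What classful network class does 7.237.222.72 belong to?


First octet: 7
Binary: 00000111
0xxxxxxx -> Class A (1-126)
Class A, default mask 255.0.0.0 (/8)


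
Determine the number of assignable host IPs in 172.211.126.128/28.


Host bits = 32 - 28 = 4
Total addresses = 2^4 = 16
Usable = total - 2 (network and broadcast)
Usable hosts: 14


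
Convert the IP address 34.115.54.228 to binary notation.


34 = 00100010
115 = 01110011
54 = 00110110
228 = 11100100
Binary: 00100010.01110011.00110110.11100100


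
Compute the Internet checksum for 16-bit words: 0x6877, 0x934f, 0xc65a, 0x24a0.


Sum all words (with carry folding):
+ 0x6877 = 0x6877
+ 0x934f = 0xfbc6
+ 0xc65a = 0xc221
+ 0x24a0 = 0xe6c1
One's complement: ~0xe6c1
Checksum = 0x193e


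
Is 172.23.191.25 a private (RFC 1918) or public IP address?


RFC 1918 private ranges:
  10.0.0.0/8 (10.0.0.0 - 10.255.255.255)
  172.16.0.0/12 (172.16.0.0 - 172.31.255.255)
  192.168.0.0/16 (192.168.0.0 - 192.168.255.255)
Private (in 172.16.0.0/12)


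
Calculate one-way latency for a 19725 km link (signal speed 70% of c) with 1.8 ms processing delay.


Speed = 0.7 * 3e5 km/s = 210000 km/s
Propagation delay = 19725 / 210000 = 0.0939 s = 93.9286 ms
Processing delay = 1.8 ms
Total one-way latency = 95.7286 ms


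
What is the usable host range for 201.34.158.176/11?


Network: 201.32.0.0
Broadcast: 201.63.255.255
First usable = network + 1
Last usable = broadcast - 1
Range: 201.32.0.1 to 201.63.255.254


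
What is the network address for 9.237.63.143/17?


IP:   00001001.11101101.00111111.10001111
Mask: 11111111.11111111.10000000.00000000
AND operation:
Net:  00001001.11101101.00000000.00000000
Network: 9.237.0.0/17


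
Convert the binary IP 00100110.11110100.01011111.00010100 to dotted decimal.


00100110 = 38
11110100 = 244
01011111 = 95
00010100 = 20
IP: 38.244.95.20


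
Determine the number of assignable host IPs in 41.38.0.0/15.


Host bits = 32 - 15 = 17
Total addresses = 2^17 = 131072
Usable = total - 2 (network and broadcast)
Usable hosts: 131070


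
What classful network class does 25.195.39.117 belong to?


First octet: 25
Binary: 00011001
0xxxxxxx -> Class A (1-126)
Class A, default mask 255.0.0.0 (/8)


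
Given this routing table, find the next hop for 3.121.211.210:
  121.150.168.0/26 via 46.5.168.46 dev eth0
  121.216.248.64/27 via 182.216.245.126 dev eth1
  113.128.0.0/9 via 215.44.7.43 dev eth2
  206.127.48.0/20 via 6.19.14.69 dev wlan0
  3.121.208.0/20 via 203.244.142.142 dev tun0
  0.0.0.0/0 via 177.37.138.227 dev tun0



Longest prefix match for 3.121.211.210:
  /26 121.150.168.0: no
  /27 121.216.248.64: no
  /9 113.128.0.0: no
  /20 206.127.48.0: no
  /20 3.121.208.0: MATCH
  /0 0.0.0.0: MATCH
Selected: next-hop 203.244.142.142 via tun0 (matched /20)


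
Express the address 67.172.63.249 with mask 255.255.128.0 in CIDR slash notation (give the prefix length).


Binary: 11111111.11111111.10000000.00000000
Count leading 1s
Prefix: /17


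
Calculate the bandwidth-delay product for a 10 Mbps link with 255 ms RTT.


BDP = bandwidth * RTT
= 10 Mbps * 255 ms
= 10 * 1e6 * 255 / 1000 bits
= 2550000 bits
= 318750 bytes
= 311.2793 KB
BDP = 2550000 bits (318750 bytes)


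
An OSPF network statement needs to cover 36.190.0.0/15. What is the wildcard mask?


Subnet mask: 255.254.0.0
Wildcard = 255.255.255.255 - subnet mask
255 - 255 = 0
255 - 254 = 1
255 - 0 = 255
255 - 0 = 255
Wildcard: 0.1.255.255


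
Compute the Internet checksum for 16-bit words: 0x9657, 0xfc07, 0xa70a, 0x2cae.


Sum all words (with carry folding):
+ 0x9657 = 0x9657
+ 0xfc07 = 0x925f
+ 0xa70a = 0x396a
+ 0x2cae = 0x6618
One's complement: ~0x6618
Checksum = 0x99e7


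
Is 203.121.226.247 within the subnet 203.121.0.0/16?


Subnet network: 203.121.0.0
Test IP AND mask: 203.121.0.0
Yes, 203.121.226.247 is in 203.121.0.0/16


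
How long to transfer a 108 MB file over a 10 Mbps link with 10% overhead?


Effective throughput = 10 * (1 - 10/100) = 9 Mbps
File size in Mb = 108 * 8 = 864 Mb
Time = 864 / 9
Time = 96 seconds


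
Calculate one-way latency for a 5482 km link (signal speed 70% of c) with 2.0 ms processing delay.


Speed = 0.7 * 3e5 km/s = 210000 km/s
Propagation delay = 5482 / 210000 = 0.0261 s = 26.1048 ms
Processing delay = 2.0 ms
Total one-way latency = 28.1048 ms


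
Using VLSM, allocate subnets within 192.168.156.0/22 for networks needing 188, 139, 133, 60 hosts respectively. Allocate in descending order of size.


188 hosts -> /24 (254 usable): 192.168.156.0/24
139 hosts -> /24 (254 usable): 192.168.157.0/24
133 hosts -> /24 (254 usable): 192.168.158.0/24
60 hosts -> /26 (62 usable): 192.168.159.0/26
Allocation: 192.168.156.0/24 (188 hosts, 254 usable); 192.168.157.0/24 (139 hosts, 254 usable); 192.168.158.0/24 (133 hosts, 254 usable); 192.168.159.0/26 (60 hosts, 62 usable)


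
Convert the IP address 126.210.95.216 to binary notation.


126 = 01111110
210 = 11010010
95 = 01011111
216 = 11011000
Binary: 01111110.11010010.01011111.11011000


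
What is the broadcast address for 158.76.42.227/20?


Network: 158.76.32.0/20
Host bits = 12
Set all host bits to 1:
Broadcast: 158.76.47.255


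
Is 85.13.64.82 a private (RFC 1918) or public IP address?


RFC 1918 private ranges:
  10.0.0.0/8 (10.0.0.0 - 10.255.255.255)
  172.16.0.0/12 (172.16.0.0 - 172.31.255.255)
  192.168.0.0/16 (192.168.0.0 - 192.168.255.255)
Public (not in any RFC 1918 range)


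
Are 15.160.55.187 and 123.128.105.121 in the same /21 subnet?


Mask: 255.255.248.0
15.160.55.187 AND mask = 15.160.48.0
123.128.105.121 AND mask = 123.128.104.0
No, different subnets (15.160.48.0 vs 123.128.104.0)


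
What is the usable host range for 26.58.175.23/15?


Network: 26.58.0.0
Broadcast: 26.59.255.255
First usable = network + 1
Last usable = broadcast - 1
Range: 26.58.0.1 to 26.59.255.254


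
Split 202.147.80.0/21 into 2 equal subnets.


New prefix = 21 + 1 = 22
Each subnet has 1024 addresses
  202.147.80.0/22
  202.147.84.0/22
Subnets: 202.147.80.0/22, 202.147.84.0/22


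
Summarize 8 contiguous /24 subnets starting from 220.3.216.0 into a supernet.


Original prefix: /24
Number of subnets: 8 = 2^3
New prefix = 24 - 3 = 21
Supernet: 220.3.216.0/21


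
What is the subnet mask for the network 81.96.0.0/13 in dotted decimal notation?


/13 means 13 network bits, 19 host bits
Binary: 11111111111110000000000000000000
Mask: 255.248.0.0


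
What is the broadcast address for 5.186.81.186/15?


Network: 5.186.0.0/15
Host bits = 17
Set all host bits to 1:
Broadcast: 5.187.255.255


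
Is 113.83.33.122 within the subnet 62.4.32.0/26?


Subnet network: 62.4.32.0
Test IP AND mask: 113.83.33.64
No, 113.83.33.122 is not in 62.4.32.0/26


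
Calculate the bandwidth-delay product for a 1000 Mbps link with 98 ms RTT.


BDP = bandwidth * RTT
= 1000 Mbps * 98 ms
= 1000 * 1e6 * 98 / 1000 bits
= 98000000 bits
= 12250000 bytes
= 11962.8906 KB
BDP = 98000000 bits (12250000 bytes)


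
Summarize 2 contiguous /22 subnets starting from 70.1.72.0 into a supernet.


Original prefix: /22
Number of subnets: 2 = 2^1
New prefix = 22 - 1 = 21
Supernet: 70.1.72.0/21


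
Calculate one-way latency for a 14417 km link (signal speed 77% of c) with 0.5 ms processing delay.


Speed = 0.77 * 3e5 km/s = 231000 km/s
Propagation delay = 14417 / 231000 = 0.0624 s = 62.4113 ms
Processing delay = 0.5 ms
Total one-way latency = 62.9113 ms


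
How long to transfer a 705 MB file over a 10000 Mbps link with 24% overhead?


Effective throughput = 10000 * (1 - 24/100) = 7600 Mbps
File size in Mb = 705 * 8 = 5640 Mb
Time = 5640 / 7600
Time = 0.7421 seconds


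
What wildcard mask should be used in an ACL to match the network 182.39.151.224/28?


Subnet mask: 255.255.255.240
Wildcard = 255.255.255.255 - subnet mask
255 - 255 = 0
255 - 255 = 0
255 - 255 = 0
255 - 240 = 15
Wildcard: 0.0.0.15


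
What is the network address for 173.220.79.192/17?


IP:   10101101.11011100.01001111.11000000
Mask: 11111111.11111111.10000000.00000000
AND operation:
Net:  10101101.11011100.00000000.00000000
Network: 173.220.0.0/17


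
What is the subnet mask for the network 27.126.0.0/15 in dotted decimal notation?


/15 means 15 network bits, 17 host bits
Binary: 11111111111111100000000000000000
Mask: 255.254.0.0


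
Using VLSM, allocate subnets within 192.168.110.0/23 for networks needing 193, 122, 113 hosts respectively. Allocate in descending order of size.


193 hosts -> /24 (254 usable): 192.168.110.0/24
122 hosts -> /25 (126 usable): 192.168.111.0/25
113 hosts -> /25 (126 usable): 192.168.111.128/25
Allocation: 192.168.110.0/24 (193 hosts, 254 usable); 192.168.111.0/25 (122 hosts, 126 usable); 192.168.111.128/25 (113 hosts, 126 usable)


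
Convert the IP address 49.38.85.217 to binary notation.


49 = 00110001
38 = 00100110
85 = 01010101
217 = 11011001
Binary: 00110001.00100110.01010101.11011001


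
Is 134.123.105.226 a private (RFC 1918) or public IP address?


RFC 1918 private ranges:
  10.0.0.0/8 (10.0.0.0 - 10.255.255.255)
  172.16.0.0/12 (172.16.0.0 - 172.31.255.255)
  192.168.0.0/16 (192.168.0.0 - 192.168.255.255)
Public (not in any RFC 1918 range)


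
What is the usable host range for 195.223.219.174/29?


Network: 195.223.219.168
Broadcast: 195.223.219.175
First usable = network + 1
Last usable = broadcast - 1
Range: 195.223.219.169 to 195.223.219.174


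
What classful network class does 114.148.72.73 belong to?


First octet: 114
Binary: 01110010
0xxxxxxx -> Class A (1-126)
Class A, default mask 255.0.0.0 (/8)


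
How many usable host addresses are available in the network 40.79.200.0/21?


Host bits = 32 - 21 = 11
Total addresses = 2^11 = 2048
Usable = total - 2 (network and broadcast)
Usable hosts: 2046
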